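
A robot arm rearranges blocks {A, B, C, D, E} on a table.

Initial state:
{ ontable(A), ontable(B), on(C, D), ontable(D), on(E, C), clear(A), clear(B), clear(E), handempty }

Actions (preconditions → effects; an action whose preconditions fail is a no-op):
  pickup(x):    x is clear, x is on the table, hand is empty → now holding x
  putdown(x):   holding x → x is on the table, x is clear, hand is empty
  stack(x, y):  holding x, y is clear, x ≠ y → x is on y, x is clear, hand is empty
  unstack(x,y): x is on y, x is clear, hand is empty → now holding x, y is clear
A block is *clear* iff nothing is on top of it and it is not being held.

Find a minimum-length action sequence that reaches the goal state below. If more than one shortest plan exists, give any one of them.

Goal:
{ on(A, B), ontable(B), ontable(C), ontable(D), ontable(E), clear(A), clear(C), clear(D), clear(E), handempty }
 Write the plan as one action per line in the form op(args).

step 1 (pickup(A)): towers=[B; D/C/E] holding=A
step 2 (stack(A, B)): towers=[B/A; D/C/E] holding=-
step 3 (unstack(E, C)): towers=[B/A; D/C] holding=E
step 4 (putdown(E)): towers=[B/A; D/C; E] holding=-
step 5 (unstack(C, D)): towers=[B/A; D; E] holding=C
step 6 (putdown(C)): towers=[B/A; C; D; E] holding=-
goal check: towers=[B/A; C; D; E] holding=- — reached (length 6, optimal by BFS)

pickup(A)
stack(A, B)
unstack(E, C)
putdown(E)
unstack(C, D)
putdown(C)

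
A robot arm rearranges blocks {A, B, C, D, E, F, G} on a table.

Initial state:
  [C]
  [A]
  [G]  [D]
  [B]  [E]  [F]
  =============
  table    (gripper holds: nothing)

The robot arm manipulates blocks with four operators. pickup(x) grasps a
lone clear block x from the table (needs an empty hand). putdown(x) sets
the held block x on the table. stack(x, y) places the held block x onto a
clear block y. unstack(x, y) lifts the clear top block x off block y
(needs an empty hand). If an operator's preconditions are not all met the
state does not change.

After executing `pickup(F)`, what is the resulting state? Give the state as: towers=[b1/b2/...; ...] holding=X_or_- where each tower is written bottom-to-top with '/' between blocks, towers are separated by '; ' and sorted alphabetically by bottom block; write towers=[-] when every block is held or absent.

towers=[B/G/A/C; E/D] holding=F

before: towers=[B/G/A/C; E/D; F] holding=-
pre[pickup(F)]: clear(F) ok, ontable(F) ok, handempty ok
all met → apply pickup(F)
after:  towers=[B/G/A/C; E/D] holding=F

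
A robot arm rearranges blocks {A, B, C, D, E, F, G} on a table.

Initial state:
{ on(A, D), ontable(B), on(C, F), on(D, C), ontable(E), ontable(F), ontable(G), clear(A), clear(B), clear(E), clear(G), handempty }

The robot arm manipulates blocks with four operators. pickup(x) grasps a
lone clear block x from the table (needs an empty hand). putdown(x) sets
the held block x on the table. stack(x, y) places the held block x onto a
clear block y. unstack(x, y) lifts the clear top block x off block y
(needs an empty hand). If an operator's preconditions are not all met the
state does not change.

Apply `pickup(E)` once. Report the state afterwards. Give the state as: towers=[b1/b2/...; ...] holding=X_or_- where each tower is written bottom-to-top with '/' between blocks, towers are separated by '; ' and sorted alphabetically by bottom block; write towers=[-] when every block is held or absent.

before: towers=[B; E; F/C/D/A; G] holding=-
pre[pickup(E)]: clear(E) ✓, ontable(E) ✓, handempty ✓
all met → apply pickup(E)
after:  towers=[B; F/C/D/A; G] holding=E

towers=[B; F/C/D/A; G] holding=E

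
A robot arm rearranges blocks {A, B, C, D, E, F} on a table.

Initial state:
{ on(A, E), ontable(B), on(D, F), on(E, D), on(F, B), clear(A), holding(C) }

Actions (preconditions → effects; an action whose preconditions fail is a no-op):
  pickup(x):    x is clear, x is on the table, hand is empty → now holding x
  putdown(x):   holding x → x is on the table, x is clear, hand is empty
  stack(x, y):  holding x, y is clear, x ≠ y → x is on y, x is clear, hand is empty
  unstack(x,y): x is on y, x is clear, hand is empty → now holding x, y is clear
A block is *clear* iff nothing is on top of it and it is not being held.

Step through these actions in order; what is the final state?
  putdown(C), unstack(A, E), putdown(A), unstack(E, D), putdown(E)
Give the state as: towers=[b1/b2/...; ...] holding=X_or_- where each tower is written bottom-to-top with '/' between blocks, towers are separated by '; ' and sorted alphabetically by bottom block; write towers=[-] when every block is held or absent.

step 1 (putdown(C)): towers=[B/F/D/E/A; C] holding=-
step 2 (unstack(A, E)): towers=[B/F/D/E; C] holding=A
step 3 (putdown(A)): towers=[A; B/F/D/E; C] holding=-
step 4 (unstack(E, D)): towers=[A; B/F/D; C] holding=E
step 5 (putdown(E)): towers=[A; B/F/D; C; E] holding=-

towers=[A; B/F/D; C; E] holding=-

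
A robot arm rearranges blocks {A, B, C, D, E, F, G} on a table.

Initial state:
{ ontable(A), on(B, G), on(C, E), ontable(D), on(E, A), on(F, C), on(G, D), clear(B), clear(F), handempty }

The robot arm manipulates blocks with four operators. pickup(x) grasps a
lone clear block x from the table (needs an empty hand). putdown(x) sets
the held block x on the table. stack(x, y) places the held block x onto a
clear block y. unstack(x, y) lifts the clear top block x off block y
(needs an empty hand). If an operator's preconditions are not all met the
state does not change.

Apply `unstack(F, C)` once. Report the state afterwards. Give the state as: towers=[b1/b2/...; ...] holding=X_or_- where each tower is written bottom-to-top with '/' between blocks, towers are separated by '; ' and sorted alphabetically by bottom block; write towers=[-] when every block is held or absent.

towers=[A/E/C; D/G/B] holding=F

before: towers=[A/E/C/F; D/G/B] holding=-
pre[unstack(F, C)]: on(F,C) yes, clear(F) yes, handempty yes
all met → apply unstack(F, C)
after:  towers=[A/E/C; D/G/B] holding=F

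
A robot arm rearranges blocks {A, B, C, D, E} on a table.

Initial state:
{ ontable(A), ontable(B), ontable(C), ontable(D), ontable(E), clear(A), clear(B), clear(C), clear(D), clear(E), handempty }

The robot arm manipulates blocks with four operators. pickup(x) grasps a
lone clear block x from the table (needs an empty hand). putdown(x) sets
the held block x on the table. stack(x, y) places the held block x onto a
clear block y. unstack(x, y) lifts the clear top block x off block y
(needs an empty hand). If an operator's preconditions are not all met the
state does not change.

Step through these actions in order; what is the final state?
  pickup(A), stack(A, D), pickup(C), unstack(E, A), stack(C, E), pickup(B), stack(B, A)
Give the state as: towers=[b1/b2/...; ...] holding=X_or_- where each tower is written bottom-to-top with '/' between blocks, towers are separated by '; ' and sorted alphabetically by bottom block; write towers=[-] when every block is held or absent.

towers=[D/A/B; E/C] holding=-

step 1 (pickup(A)): towers=[B; C; D; E] holding=A
step 2 (stack(A, D)): towers=[B; C; D/A; E] holding=-
step 3 (pickup(C)): towers=[B; D/A; E] holding=C
step 4 (unstack(E, A)) [no-op]: towers=[B; D/A; E] holding=C
step 5 (stack(C, E)): towers=[B; D/A; E/C] holding=-
step 6 (pickup(B)): towers=[D/A; E/C] holding=B
step 7 (stack(B, A)): towers=[D/A/B; E/C] holding=-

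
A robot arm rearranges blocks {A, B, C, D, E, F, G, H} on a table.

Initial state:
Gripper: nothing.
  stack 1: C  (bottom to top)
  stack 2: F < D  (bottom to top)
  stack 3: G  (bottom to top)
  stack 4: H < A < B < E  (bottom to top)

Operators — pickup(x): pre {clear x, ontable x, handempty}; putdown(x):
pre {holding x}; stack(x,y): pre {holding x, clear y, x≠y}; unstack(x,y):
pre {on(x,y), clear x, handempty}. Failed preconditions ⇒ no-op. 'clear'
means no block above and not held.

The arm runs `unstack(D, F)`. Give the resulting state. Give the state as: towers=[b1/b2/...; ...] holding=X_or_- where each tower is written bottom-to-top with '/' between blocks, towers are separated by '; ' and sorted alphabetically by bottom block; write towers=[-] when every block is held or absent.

towers=[C; F; G; H/A/B/E] holding=D

before: towers=[C; F/D; G; H/A/B/E] holding=-
pre[unstack(D, F)]: on(D,F) ✓, clear(D) ✓, handempty ✓
all met → apply unstack(D, F)
after:  towers=[C; F; G; H/A/B/E] holding=D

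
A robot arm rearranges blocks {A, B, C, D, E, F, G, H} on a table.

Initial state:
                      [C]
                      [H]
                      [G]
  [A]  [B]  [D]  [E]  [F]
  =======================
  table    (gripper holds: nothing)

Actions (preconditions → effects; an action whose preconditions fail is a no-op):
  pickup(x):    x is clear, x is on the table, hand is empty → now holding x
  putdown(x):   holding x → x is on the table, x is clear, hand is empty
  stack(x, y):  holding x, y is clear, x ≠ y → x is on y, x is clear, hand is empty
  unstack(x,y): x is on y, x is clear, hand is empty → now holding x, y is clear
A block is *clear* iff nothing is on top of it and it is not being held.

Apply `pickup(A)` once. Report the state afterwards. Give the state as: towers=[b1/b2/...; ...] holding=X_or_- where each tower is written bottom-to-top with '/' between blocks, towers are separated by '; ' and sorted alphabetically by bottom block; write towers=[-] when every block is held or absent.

before: towers=[A; B; D; E; F/G/H/C] holding=-
pre[pickup(A)]: clear(A) ✓, ontable(A) ✓, handempty ✓
all met → apply pickup(A)
after:  towers=[B; D; E; F/G/H/C] holding=A

towers=[B; D; E; F/G/H/C] holding=A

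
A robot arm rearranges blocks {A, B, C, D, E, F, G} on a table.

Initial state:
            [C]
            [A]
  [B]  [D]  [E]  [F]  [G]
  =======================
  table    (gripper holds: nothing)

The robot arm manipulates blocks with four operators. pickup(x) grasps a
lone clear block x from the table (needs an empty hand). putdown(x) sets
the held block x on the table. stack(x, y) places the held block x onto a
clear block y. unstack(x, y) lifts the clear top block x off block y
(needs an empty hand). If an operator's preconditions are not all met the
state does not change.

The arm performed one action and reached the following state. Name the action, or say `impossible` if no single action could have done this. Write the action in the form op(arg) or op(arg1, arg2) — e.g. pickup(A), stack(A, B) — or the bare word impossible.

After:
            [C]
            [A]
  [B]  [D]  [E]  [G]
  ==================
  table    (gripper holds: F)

target: towers=[B; D; E/A/C; G] holding=F
         pickup(B) → towers=[D; E/A/C; F; G] holding=B
         pickup(F) → towers=[B; D; E/A/C; G] holding=F  ← match
         pickup(G) → towers=[B; D; E/A/C; F] holding=G
         pickup(D) → towers=[B; E/A/C; F; G] holding=D
     unstack(C, A) → towers=[B; D; E/A; F; G] holding=C

pickup(F)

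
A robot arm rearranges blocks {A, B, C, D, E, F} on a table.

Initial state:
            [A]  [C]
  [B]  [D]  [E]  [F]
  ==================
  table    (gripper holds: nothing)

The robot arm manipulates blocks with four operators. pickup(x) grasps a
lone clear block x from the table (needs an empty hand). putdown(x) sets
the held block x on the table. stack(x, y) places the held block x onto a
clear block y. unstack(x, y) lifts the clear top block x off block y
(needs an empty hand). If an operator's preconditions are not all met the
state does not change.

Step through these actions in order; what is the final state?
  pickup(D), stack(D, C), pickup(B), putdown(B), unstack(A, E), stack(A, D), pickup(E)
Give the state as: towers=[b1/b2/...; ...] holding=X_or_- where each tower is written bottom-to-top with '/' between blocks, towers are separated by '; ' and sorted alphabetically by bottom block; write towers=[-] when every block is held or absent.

towers=[B; F/C/D/A] holding=E

step 1 (pickup(D)): towers=[B; E/A; F/C] holding=D
step 2 (stack(D, C)): towers=[B; E/A; F/C/D] holding=-
step 3 (pickup(B)): towers=[E/A; F/C/D] holding=B
step 4 (putdown(B)): towers=[B; E/A; F/C/D] holding=-
step 5 (unstack(A, E)): towers=[B; E; F/C/D] holding=A
step 6 (stack(A, D)): towers=[B; E; F/C/D/A] holding=-
step 7 (pickup(E)): towers=[B; F/C/D/A] holding=E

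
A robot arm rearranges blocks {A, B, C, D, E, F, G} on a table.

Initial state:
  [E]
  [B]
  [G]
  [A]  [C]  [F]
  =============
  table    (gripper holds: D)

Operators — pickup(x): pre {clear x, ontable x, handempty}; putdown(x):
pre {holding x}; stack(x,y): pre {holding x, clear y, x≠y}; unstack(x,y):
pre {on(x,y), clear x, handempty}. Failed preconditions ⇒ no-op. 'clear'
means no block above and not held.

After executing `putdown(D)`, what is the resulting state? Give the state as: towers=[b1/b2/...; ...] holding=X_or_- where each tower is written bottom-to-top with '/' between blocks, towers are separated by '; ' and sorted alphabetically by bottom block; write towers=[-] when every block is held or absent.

before: towers=[A/G/B/E; C; F] holding=D
pre[putdown(D)]: holding(D) ok
all met → apply putdown(D)
after:  towers=[A/G/B/E; C; D; F] holding=-

towers=[A/G/B/E; C; D; F] holding=-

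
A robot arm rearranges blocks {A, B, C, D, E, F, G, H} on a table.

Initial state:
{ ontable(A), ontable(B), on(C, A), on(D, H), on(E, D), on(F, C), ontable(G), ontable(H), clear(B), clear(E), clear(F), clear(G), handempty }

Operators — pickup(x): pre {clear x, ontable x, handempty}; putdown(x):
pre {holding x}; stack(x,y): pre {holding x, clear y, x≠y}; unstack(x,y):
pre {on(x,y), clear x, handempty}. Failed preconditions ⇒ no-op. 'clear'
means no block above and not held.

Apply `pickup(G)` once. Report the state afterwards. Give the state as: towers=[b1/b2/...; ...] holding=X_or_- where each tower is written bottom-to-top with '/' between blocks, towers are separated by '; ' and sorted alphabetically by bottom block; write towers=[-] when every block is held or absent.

before: towers=[A/C/F; B; G; H/D/E] holding=-
pre[pickup(G)]: clear(G) yes, ontable(G) yes, handempty yes
all met → apply pickup(G)
after:  towers=[A/C/F; B; H/D/E] holding=G

towers=[A/C/F; B; H/D/E] holding=G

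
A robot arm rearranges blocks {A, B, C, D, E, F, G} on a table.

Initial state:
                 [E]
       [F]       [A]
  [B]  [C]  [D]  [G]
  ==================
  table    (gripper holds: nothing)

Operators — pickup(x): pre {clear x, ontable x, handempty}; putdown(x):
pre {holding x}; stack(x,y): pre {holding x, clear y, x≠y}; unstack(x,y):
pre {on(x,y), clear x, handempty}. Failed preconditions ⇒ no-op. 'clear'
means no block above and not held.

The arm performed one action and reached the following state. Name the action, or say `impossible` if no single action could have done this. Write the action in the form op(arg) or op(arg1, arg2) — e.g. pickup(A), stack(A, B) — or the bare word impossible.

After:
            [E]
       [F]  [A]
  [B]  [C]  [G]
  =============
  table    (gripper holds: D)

pickup(D)

target: towers=[B; C/F; G/A/E] holding=D
         pickup(B) → towers=[C/F; D; G/A/E] holding=B
     unstack(F, C) → towers=[B; C; D; G/A/E] holding=F
         pickup(D) → towers=[B; C/F; G/A/E] holding=D  ← match
     unstack(E, A) → towers=[B; C/F; D; G/A] holding=E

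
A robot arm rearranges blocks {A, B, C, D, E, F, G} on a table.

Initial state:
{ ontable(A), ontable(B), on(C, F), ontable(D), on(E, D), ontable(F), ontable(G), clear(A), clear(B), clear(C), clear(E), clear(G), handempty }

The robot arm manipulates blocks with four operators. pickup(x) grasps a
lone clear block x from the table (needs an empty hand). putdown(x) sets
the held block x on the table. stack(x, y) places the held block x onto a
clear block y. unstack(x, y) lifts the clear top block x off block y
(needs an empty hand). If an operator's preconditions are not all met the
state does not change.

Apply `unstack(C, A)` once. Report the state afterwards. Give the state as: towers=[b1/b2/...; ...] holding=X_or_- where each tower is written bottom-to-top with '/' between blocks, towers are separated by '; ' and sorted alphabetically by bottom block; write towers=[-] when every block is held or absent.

towers=[A; B; D/E; F/C; G] holding=-

before: towers=[A; B; D/E; F/C; G] holding=-
pre[unstack(C, A)]: on(C,A) ✗, clear(C) ✓, handempty ✓
on(C,A) unmet → unstack(C, A) is a no-op
after:  towers=[A; B; D/E; F/C; G] holding=-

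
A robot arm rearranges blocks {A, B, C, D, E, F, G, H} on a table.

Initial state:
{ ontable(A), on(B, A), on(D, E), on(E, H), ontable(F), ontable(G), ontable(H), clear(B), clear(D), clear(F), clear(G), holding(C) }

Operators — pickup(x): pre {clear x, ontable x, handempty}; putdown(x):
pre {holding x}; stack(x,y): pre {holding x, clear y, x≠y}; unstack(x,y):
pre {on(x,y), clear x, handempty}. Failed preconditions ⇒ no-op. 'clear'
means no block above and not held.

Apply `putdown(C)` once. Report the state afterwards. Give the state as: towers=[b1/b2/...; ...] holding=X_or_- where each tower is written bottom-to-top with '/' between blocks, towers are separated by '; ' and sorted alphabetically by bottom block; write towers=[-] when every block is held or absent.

before: towers=[A/B; F; G; H/E/D] holding=C
pre[putdown(C)]: holding(C) ok
all met → apply putdown(C)
after:  towers=[A/B; C; F; G; H/E/D] holding=-

towers=[A/B; C; F; G; H/E/D] holding=-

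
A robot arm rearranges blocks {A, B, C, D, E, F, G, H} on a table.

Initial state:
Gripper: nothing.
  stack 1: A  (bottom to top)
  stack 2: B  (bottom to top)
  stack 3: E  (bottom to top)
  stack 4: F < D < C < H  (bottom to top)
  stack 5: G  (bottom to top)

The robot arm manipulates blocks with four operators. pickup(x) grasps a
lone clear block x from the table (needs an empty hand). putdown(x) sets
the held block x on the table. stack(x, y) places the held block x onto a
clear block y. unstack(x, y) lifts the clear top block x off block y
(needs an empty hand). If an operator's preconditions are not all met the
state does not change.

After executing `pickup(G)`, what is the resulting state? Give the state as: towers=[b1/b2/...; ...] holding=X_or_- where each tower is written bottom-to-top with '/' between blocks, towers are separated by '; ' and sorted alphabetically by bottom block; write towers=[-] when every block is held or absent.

before: towers=[A; B; E; F/D/C/H; G] holding=-
pre[pickup(G)]: clear(G) ok, ontable(G) ok, handempty ok
all met → apply pickup(G)
after:  towers=[A; B; E; F/D/C/H] holding=G

towers=[A; B; E; F/D/C/H] holding=G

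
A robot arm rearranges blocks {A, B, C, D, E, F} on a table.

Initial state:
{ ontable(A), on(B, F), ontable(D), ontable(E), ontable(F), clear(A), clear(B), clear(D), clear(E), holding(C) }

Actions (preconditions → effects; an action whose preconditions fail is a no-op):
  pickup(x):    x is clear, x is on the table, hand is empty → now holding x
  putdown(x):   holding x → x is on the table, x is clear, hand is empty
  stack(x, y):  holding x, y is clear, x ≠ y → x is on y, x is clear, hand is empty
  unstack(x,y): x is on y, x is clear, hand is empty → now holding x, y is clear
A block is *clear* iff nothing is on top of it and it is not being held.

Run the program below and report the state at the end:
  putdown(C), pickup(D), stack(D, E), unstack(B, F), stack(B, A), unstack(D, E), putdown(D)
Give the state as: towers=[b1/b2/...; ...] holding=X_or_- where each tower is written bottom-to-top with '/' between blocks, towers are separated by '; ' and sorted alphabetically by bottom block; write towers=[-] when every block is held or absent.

towers=[A/B; C; D; E; F] holding=-

step 1 (putdown(C)): towers=[A; C; D; E; F/B] holding=-
step 2 (pickup(D)): towers=[A; C; E; F/B] holding=D
step 3 (stack(D, E)): towers=[A; C; E/D; F/B] holding=-
step 4 (unstack(B, F)): towers=[A; C; E/D; F] holding=B
step 5 (stack(B, A)): towers=[A/B; C; E/D; F] holding=-
step 6 (unstack(D, E)): towers=[A/B; C; E; F] holding=D
step 7 (putdown(D)): towers=[A/B; C; D; E; F] holding=-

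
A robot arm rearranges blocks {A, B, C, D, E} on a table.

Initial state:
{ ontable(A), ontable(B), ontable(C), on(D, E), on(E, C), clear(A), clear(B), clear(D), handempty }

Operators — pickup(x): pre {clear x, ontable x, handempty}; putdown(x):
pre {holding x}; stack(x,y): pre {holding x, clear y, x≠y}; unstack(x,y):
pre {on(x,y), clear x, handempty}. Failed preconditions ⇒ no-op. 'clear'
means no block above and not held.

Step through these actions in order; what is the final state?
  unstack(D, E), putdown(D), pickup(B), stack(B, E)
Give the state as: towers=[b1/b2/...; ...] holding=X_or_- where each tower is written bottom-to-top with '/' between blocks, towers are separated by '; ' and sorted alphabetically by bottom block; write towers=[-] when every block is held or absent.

towers=[A; C/E/B; D] holding=-

step 1 (unstack(D, E)): towers=[A; B; C/E] holding=D
step 2 (putdown(D)): towers=[A; B; C/E; D] holding=-
step 3 (pickup(B)): towers=[A; C/E; D] holding=B
step 4 (stack(B, E)): towers=[A; C/E/B; D] holding=-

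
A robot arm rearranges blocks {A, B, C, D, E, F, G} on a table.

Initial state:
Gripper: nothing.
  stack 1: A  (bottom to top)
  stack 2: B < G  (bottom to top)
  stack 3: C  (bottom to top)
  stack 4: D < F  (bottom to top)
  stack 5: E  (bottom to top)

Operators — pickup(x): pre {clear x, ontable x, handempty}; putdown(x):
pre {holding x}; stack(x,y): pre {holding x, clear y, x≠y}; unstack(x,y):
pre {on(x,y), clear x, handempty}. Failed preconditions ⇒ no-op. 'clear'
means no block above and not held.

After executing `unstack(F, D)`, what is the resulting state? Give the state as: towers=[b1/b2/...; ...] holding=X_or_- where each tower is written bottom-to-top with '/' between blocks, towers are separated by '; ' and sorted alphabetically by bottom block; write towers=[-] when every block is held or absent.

towers=[A; B/G; C; D; E] holding=F

before: towers=[A; B/G; C; D/F; E] holding=-
pre[unstack(F, D)]: on(F,D) ok, clear(F) ok, handempty ok
all met → apply unstack(F, D)
after:  towers=[A; B/G; C; D; E] holding=F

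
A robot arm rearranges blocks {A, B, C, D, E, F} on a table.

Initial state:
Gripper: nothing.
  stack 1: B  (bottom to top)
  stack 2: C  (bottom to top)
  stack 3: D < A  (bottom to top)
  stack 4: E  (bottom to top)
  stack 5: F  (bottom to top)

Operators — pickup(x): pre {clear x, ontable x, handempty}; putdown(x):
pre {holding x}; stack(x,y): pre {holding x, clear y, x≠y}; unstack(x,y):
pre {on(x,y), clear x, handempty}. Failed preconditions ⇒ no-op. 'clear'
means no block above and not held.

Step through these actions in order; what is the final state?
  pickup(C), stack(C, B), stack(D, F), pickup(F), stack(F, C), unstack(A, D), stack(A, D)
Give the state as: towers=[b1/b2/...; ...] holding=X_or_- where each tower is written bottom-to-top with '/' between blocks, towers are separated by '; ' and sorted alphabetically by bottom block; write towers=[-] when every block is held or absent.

step 1 (pickup(C)): towers=[B; D/A; E; F] holding=C
step 2 (stack(C, B)): towers=[B/C; D/A; E; F] holding=-
step 3 (stack(D, F)) [no-op]: towers=[B/C; D/A; E; F] holding=-
step 4 (pickup(F)): towers=[B/C; D/A; E] holding=F
step 5 (stack(F, C)): towers=[B/C/F; D/A; E] holding=-
step 6 (unstack(A, D)): towers=[B/C/F; D; E] holding=A
step 7 (stack(A, D)): towers=[B/C/F; D/A; E] holding=-

towers=[B/C/F; D/A; E] holding=-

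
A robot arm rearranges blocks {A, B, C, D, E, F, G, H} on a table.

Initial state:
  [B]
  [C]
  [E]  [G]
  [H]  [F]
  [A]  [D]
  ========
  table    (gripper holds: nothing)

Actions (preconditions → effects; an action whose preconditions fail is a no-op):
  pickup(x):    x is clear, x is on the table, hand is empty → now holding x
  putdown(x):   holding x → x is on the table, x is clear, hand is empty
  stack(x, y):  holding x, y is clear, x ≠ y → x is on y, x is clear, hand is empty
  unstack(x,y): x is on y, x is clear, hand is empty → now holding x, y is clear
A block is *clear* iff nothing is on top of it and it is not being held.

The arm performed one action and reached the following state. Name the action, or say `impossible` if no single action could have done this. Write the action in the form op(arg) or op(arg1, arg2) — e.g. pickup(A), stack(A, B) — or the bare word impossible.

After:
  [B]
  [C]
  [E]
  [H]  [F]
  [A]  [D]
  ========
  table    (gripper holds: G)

unstack(G, F)

target: towers=[A/H/E/C/B; D/F] holding=G
     unstack(G, F) → towers=[A/H/E/C/B; D/F] holding=G  ← match
     unstack(B, C) → towers=[A/H/E/C; D/F/G] holding=B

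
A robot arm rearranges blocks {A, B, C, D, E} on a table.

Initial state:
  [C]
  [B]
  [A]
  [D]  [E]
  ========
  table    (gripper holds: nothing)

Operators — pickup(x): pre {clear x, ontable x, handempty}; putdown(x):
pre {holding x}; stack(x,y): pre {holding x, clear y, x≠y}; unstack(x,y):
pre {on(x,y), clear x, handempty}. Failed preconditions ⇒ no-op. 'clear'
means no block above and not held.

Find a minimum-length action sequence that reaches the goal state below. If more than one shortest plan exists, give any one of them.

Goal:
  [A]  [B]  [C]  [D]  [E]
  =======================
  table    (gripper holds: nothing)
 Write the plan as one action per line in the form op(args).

unstack(C, B)
putdown(C)
unstack(B, A)
putdown(B)
unstack(A, D)
putdown(A)

step 1 (unstack(C, B)): towers=[D/A/B; E] holding=C
step 2 (putdown(C)): towers=[C; D/A/B; E] holding=-
step 3 (unstack(B, A)): towers=[C; D/A; E] holding=B
step 4 (putdown(B)): towers=[B; C; D/A; E] holding=-
step 5 (unstack(A, D)): towers=[B; C; D; E] holding=A
step 6 (putdown(A)): towers=[A; B; C; D; E] holding=-
goal check: towers=[A; B; C; D; E] holding=- — reached (length 6, optimal by BFS)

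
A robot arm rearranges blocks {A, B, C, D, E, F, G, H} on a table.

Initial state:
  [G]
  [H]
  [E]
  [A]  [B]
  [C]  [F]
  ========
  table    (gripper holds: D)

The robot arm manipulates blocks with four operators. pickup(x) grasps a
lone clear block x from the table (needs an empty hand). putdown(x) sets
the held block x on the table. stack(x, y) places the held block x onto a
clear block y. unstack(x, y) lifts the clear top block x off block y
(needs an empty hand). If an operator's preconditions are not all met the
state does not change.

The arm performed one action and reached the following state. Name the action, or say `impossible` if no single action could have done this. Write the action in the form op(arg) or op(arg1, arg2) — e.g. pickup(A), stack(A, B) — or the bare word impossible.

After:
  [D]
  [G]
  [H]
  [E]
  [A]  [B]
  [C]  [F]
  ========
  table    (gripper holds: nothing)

stack(D, G)

target: towers=[C/A/E/H/G/D; F/B] holding=-
        putdown(D) → towers=[C/A/E/H/G; D; F/B] holding=-
       stack(D, G) → towers=[C/A/E/H/G/D; F/B] holding=-  ← match
       stack(D, B) → towers=[C/A/E/H/G; F/B/D] holding=-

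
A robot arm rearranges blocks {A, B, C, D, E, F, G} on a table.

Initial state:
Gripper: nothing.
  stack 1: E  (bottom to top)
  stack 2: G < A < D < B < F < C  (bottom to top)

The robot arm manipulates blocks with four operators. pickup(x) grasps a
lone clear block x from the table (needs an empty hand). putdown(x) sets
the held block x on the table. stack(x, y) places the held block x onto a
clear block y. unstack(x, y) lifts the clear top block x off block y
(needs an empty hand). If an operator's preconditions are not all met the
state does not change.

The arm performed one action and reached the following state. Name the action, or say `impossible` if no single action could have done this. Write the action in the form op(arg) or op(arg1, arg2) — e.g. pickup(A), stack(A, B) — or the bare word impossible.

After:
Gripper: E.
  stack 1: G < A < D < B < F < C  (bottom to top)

target: towers=[G/A/D/B/F/C] holding=E
         pickup(E) → towers=[G/A/D/B/F/C] holding=E  ← match
     unstack(C, F) → towers=[E; G/A/D/B/F] holding=C

pickup(E)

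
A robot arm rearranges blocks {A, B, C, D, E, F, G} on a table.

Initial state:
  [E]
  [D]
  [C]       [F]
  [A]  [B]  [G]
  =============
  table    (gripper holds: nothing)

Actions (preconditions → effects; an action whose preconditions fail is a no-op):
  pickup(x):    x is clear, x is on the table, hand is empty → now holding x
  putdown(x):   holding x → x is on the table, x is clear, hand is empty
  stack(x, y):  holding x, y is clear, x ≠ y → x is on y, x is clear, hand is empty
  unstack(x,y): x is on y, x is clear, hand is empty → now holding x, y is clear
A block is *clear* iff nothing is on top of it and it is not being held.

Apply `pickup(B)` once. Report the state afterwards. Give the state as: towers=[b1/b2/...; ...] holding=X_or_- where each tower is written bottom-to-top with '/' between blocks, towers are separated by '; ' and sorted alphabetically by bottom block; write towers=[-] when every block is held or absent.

towers=[A/C/D/E; G/F] holding=B

before: towers=[A/C/D/E; B; G/F] holding=-
pre[pickup(B)]: clear(B) yes, ontable(B) yes, handempty yes
all met → apply pickup(B)
after:  towers=[A/C/D/E; G/F] holding=B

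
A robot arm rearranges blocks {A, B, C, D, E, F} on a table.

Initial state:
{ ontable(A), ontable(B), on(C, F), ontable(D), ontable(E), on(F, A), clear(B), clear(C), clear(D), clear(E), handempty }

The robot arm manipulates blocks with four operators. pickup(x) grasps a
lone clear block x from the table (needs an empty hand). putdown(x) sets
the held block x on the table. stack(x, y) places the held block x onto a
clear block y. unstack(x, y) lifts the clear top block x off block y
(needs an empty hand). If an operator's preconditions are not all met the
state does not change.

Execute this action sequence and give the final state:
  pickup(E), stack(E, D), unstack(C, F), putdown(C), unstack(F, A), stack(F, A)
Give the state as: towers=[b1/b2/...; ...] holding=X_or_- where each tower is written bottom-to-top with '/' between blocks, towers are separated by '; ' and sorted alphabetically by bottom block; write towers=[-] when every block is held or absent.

step 1 (pickup(E)): towers=[A/F/C; B; D] holding=E
step 2 (stack(E, D)): towers=[A/F/C; B; D/E] holding=-
step 3 (unstack(C, F)): towers=[A/F; B; D/E] holding=C
step 4 (putdown(C)): towers=[A/F; B; C; D/E] holding=-
step 5 (unstack(F, A)): towers=[A; B; C; D/E] holding=F
step 6 (stack(F, A)): towers=[A/F; B; C; D/E] holding=-

towers=[A/F; B; C; D/E] holding=-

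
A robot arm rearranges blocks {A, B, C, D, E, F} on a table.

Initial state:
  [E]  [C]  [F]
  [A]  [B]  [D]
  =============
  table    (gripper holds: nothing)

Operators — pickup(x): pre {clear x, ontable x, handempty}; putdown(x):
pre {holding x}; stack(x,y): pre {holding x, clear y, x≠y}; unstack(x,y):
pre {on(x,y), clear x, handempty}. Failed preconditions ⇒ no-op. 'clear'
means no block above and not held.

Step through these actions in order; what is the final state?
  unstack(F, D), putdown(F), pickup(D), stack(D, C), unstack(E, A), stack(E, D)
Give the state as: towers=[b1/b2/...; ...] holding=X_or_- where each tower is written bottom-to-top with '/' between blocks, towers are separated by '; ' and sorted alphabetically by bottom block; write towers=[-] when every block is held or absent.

towers=[A; B/C/D/E; F] holding=-

step 1 (unstack(F, D)): towers=[A/E; B/C; D] holding=F
step 2 (putdown(F)): towers=[A/E; B/C; D; F] holding=-
step 3 (pickup(D)): towers=[A/E; B/C; F] holding=D
step 4 (stack(D, C)): towers=[A/E; B/C/D; F] holding=-
step 5 (unstack(E, A)): towers=[A; B/C/D; F] holding=E
step 6 (stack(E, D)): towers=[A; B/C/D/E; F] holding=-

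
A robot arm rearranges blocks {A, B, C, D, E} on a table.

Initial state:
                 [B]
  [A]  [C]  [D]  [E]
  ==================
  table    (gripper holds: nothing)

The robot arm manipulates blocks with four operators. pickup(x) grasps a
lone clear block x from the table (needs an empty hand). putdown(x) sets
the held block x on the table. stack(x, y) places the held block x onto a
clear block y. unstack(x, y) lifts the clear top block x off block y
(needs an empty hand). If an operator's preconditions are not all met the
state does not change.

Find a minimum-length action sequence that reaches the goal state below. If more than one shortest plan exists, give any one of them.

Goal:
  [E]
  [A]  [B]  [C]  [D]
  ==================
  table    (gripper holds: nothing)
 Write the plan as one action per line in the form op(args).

unstack(B, E)
putdown(B)
pickup(E)
stack(E, A)

step 1 (unstack(B, E)): towers=[A; C; D; E] holding=B
step 2 (putdown(B)): towers=[A; B; C; D; E] holding=-
step 3 (pickup(E)): towers=[A; B; C; D] holding=E
step 4 (stack(E, A)): towers=[A/E; B; C; D] holding=-
goal check: towers=[A/E; B; C; D] holding=- — reached (length 4, optimal by BFS)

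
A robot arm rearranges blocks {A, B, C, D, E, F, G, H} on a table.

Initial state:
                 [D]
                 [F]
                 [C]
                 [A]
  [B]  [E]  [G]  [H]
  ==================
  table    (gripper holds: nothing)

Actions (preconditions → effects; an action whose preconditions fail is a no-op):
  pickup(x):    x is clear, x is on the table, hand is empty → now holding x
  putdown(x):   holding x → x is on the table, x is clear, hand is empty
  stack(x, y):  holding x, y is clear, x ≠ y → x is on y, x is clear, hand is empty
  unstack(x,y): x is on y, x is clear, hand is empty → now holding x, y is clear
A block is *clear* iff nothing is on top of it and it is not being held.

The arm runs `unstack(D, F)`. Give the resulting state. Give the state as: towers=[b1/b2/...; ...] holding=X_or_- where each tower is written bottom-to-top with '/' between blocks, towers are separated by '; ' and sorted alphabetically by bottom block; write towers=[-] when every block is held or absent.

before: towers=[B; E; G; H/A/C/F/D] holding=-
pre[unstack(D, F)]: on(D,F) ✓, clear(D) ✓, handempty ✓
all met → apply unstack(D, F)
after:  towers=[B; E; G; H/A/C/F] holding=D

towers=[B; E; G; H/A/C/F] holding=D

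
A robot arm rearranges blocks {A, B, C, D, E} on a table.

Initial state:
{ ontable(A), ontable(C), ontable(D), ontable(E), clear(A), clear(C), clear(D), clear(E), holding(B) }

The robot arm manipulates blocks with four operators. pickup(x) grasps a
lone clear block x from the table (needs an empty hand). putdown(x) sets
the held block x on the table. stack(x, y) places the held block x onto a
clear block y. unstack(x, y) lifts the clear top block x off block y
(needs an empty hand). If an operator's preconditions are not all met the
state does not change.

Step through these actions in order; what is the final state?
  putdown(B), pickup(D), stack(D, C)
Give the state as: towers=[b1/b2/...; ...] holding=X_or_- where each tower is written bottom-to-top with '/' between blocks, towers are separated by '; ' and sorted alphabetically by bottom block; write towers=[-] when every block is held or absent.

step 1 (putdown(B)): towers=[A; B; C; D; E] holding=-
step 2 (pickup(D)): towers=[A; B; C; E] holding=D
step 3 (stack(D, C)): towers=[A; B; C/D; E] holding=-

towers=[A; B; C/D; E] holding=-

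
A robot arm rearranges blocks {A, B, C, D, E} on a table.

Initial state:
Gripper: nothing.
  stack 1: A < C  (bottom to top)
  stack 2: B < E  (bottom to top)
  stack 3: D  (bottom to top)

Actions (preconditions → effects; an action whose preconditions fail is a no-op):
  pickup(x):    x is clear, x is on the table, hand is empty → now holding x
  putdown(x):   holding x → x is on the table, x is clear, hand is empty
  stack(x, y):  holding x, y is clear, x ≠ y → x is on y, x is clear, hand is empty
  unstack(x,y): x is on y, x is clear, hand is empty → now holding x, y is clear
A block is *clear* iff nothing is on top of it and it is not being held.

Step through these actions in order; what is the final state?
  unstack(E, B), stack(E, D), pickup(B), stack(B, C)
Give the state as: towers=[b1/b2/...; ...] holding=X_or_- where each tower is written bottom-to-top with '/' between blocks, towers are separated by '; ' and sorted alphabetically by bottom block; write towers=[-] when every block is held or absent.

towers=[A/C/B; D/E] holding=-

step 1 (unstack(E, B)): towers=[A/C; B; D] holding=E
step 2 (stack(E, D)): towers=[A/C; B; D/E] holding=-
step 3 (pickup(B)): towers=[A/C; D/E] holding=B
step 4 (stack(B, C)): towers=[A/C/B; D/E] holding=-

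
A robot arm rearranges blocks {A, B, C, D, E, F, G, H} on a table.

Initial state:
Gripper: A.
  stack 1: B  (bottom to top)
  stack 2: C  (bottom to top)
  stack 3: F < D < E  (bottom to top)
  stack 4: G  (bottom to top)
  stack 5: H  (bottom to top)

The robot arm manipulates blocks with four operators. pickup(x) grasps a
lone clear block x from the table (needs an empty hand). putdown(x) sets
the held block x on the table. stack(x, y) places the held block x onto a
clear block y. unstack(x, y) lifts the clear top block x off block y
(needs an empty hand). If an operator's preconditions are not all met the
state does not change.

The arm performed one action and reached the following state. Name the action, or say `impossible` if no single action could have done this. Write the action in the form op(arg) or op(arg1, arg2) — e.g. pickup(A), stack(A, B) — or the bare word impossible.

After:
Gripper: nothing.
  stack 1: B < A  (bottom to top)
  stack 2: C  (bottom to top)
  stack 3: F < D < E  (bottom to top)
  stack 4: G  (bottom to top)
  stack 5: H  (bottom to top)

target: towers=[B/A; C; F/D/E; G; H] holding=-
        putdown(A) → towers=[A; B; C; F/D/E; G; H] holding=-
       stack(A, G) → towers=[B; C; F/D/E; G/A; H] holding=-
       stack(A, E) → towers=[B; C; F/D/E/A; G; H] holding=-
       stack(A, H) → towers=[B; C; F/D/E; G; H/A] holding=-
       stack(A, B) → towers=[B/A; C; F/D/E; G; H] holding=-  ← match
       stack(A, C) → towers=[B; C/A; F/D/E; G; H] holding=-

stack(A, B)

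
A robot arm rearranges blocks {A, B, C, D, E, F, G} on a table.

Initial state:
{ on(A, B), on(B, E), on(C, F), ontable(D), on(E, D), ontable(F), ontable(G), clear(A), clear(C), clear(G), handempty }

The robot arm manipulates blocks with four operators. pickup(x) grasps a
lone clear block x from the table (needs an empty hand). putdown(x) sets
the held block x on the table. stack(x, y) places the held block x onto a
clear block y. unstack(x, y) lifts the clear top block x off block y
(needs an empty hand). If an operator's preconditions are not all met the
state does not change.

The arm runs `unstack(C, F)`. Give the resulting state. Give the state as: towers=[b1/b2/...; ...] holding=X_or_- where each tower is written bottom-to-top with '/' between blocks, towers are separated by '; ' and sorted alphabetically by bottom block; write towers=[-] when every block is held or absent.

before: towers=[D/E/B/A; F/C; G] holding=-
pre[unstack(C, F)]: on(C,F) yes, clear(C) yes, handempty yes
all met → apply unstack(C, F)
after:  towers=[D/E/B/A; F; G] holding=C

towers=[D/E/B/A; F; G] holding=C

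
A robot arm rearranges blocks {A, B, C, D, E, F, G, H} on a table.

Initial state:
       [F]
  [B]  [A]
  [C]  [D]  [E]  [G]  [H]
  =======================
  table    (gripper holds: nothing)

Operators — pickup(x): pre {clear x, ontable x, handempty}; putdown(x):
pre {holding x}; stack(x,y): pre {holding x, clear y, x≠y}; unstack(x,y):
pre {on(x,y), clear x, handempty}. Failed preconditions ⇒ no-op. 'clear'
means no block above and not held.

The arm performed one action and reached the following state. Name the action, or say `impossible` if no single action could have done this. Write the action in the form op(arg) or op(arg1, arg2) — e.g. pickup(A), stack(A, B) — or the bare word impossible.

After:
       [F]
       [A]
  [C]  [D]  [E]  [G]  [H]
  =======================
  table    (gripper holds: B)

target: towers=[C; D/A/F; E; G; H] holding=B
         pickup(G) → towers=[C/B; D/A/F; E; H] holding=G
         pickup(E) → towers=[C/B; D/A/F; G; H] holding=E
         pickup(H) → towers=[C/B; D/A/F; E; G] holding=H
     unstack(B, C) → towers=[C; D/A/F; E; G; H] holding=B  ← match
     unstack(F, A) → towers=[C/B; D/A; E; G; H] holding=F

unstack(B, C)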